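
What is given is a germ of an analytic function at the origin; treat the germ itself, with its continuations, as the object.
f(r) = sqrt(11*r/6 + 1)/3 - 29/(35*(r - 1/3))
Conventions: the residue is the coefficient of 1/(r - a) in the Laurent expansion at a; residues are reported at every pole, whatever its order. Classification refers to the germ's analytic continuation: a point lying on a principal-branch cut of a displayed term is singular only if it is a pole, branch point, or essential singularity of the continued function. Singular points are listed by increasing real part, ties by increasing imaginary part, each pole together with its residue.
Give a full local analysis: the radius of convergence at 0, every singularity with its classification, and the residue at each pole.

Radius of convergence at 0: 1/3.
At -6/11: an algebraic (square-root) branch point.
At 1/3: a pole of order 1; residue -29/35.

Denominator factor (r - 1/3): pole of order 1 at 1/3, modulus 1/3.
Branch term (1/3)*sqrt(1 - r/(-6/11)): its argument vanishes at r = -6/11, a square-root branch point, modulus 6/11.
The radius of convergence is the smallest modulus among the singular points: 1/3.
The branch term is analytic at 1/3 and contributes nothing to the residue; only the rational part matters.
At the order-1 pole 1/3 set g(r) = (r - (1/3))*(rational part) = -29/35.
Simple pole: residue = g(a) at a = 1/3, which is -29/35.
List the singular points by increasing real part (a conjugate pair: the negative imaginary part first).


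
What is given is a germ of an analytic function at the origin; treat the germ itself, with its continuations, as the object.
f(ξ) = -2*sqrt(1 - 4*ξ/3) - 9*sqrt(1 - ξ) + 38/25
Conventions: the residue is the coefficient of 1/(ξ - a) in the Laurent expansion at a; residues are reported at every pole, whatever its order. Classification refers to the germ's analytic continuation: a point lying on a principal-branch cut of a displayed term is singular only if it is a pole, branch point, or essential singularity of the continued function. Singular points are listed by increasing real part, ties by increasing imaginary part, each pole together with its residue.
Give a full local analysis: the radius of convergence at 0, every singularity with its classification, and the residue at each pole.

Radius of convergence at 0: 3/4.
At 3/4: an algebraic (square-root) branch point.
At 1: an algebraic (square-root) branch point.

Branch term (-9)*sqrt(1 - ξ/(1)): its argument vanishes at ξ = 1, a square-root branch point, modulus 1.
Branch term (-2)*sqrt(1 - ξ/(3/4)): its argument vanishes at ξ = 3/4, a square-root branch point, modulus 3/4.
The radius of convergence is the smallest modulus among the singular points: 3/4.
List the singular points by increasing real part (a conjugate pair: the negative imaginary part first).


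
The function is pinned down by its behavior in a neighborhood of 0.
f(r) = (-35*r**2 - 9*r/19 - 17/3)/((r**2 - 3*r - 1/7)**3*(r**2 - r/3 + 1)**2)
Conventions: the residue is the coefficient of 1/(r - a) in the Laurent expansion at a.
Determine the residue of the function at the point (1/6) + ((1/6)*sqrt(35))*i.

The residue is (-839877003/2137241600) - ((734360949/10686208000)*sqrt(35))*i.

The factor r**2 - r/3 + 1 splits as (r - a)(r - a') with a = (1/6) + ((1/6)*sqrt(35))*i, a' = (1/6) - ((1/6)*sqrt(35))*i. At the order-2 pole a set g(r) = (r - a)^2*f(r) = [(-35*r**2 - 9*r/19 - 17/3)/(r**2 - 3*r - 1/7)**3] / (r - a')^2.
Order-2 pole: residue = g'(a); g'((1/6) + ((1/6)*sqrt(35))*i) = (-839877003/2137241600) - ((734360949/10686208000)*sqrt(35))*i, so the residue is (-839877003/2137241600) - ((734360949/10686208000)*sqrt(35))*i.


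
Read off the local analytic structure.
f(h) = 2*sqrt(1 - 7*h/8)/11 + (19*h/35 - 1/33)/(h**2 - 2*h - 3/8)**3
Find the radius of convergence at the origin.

Denominator factor (h**2 - 2*h - 3/8)^3: discriminant 11/2, real irrational roots 1 + (1/4)*sqrt(22) and 1 - (1/4)*sqrt(22); poles of order 3, moduli 1 + (1/4)*sqrt(22) and -1 + (1/4)*sqrt(22).
Branch term (2/11)*sqrt(1 - h/(8/7)): its argument vanishes at h = 8/7, a square-root branch point, modulus 8/7.
The radius of convergence is the smallest modulus among the singular points: -1 + (1/4)*sqrt(22).

The radius of convergence is -1 + (1/4)*sqrt(22).


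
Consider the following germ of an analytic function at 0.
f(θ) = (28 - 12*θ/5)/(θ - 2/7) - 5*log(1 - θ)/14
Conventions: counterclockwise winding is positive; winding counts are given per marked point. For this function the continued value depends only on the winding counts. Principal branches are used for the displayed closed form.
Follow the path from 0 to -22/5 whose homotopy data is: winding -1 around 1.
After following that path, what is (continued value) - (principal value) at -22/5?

Continued minus principal equals (5/7)*pi*i.

The rational part is single-valued and drops out of the difference; each branch term changes only by its own monodromy.
(-5/14)*log(1 - θ/(1)): each positive loop around 1 adds 2*pi*i to the log, so winding -1 contributes (-5/14)*(-1)*2*pi*i = (5/7)*pi*i.
Summing the contributions at θ = -22/5 gives (5/7)*pi*i.


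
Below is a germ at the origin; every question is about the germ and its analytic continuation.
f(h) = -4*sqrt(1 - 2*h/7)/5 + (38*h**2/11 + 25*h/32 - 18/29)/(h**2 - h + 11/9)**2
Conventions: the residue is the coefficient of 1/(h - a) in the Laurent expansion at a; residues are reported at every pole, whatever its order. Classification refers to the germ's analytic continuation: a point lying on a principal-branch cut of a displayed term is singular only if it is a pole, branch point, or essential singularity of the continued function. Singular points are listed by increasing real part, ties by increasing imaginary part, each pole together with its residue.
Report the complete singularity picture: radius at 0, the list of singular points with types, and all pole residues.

Denominator factor (h**2 - h + 11/9)^2: discriminant -35/9, complex-conjugate roots (1/2) + ((1/6)*sqrt(35))*i and (1/2) - ((1/6)*sqrt(35))*i; poles of order 2, moduli (1/3)*sqrt(11) and (1/3)*sqrt(11).
Branch term (-4/5)*sqrt(1 - h/(7/2)): its argument vanishes at h = 7/2, a square-root branch point, modulus 7/2.
The radius of convergence is the smallest modulus among the singular points: (1/3)*sqrt(11).
The branch term is analytic at (1/2) - ((1/6)*sqrt(35))*i and contributes nothing to the residue; only the rational part matters.
The factor h**2 - h + 11/9 splits as (h - a)(h - a') with a = (1/2) - ((1/6)*sqrt(35))*i, a' = (1/2) + ((1/6)*sqrt(35))*i. At the order-2 pole a set g(h) = (h - a)^2*(rational part) = [38*h**2/11 + 25*h/32 - 18/29] / (h - a')^2.
Order-2 pole: residue = g'(a); g'((1/2) - ((1/6)*sqrt(35))*i) = ((40011/227360)*sqrt(35))*i, so the residue is ((40011/227360)*sqrt(35))*i.
The branch term is analytic at (1/2) + ((1/6)*sqrt(35))*i and contributes nothing to the residue; only the rational part matters.
The factor h**2 - h + 11/9 splits as (h - a)(h - a') with a = (1/2) + ((1/6)*sqrt(35))*i, a' = (1/2) - ((1/6)*sqrt(35))*i. At the order-2 pole a set g(h) = (h - a)^2*(rational part) = [38*h**2/11 + 25*h/32 - 18/29] / (h - a')^2.
Order-2 pole: residue = g'(a); g'((1/2) + ((1/6)*sqrt(35))*i) = -((40011/227360)*sqrt(35))*i, so the residue is -((40011/227360)*sqrt(35))*i.
List the singular points by increasing real part (a conjugate pair: the negative imaginary part first).

Radius of convergence at 0: (1/3)*sqrt(11).
At (1/2) - ((1/6)*sqrt(35))*i: a pole of order 2; residue ((40011/227360)*sqrt(35))*i.
At (1/2) + ((1/6)*sqrt(35))*i: a pole of order 2; residue -((40011/227360)*sqrt(35))*i.
At 7/2: an algebraic (square-root) branch point.


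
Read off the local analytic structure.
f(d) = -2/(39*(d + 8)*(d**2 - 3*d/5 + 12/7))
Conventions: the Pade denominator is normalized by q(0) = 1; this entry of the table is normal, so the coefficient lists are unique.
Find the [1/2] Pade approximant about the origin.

Taylor coefficients needed (expand at 0): a_0 = -7/1872, a_1 = -7/8320, a_2 = 16429/8985600, a_3 = 409031/359424000.
Write the denominator as Q(d) = 1 + q1*d + q2*d^2. Requiring Q*f - P = O(d^4) with deg P <= 1 kills the coefficients of d^2..d^3 in Q*f:
  d^2: a_2 + q1*a_1 + q2*a_0 = 0, i.e. 16429/8985600 + (-7/8320)*q1 + (-7/1872)*q2 = 0.
  d^3: a_3 + q1*a_2 + q2*a_1 = 0, i.e. 409031/359424000 + (16429/8985600)*q1 + (-7/8320)*q2 = 0.
Solving this linear system: q1 = -533/1480, q2 = 10123/17760.
The numerator is Q*f truncated at degree 1: P0 = a_0 = -7/1872; P1 = a_1 + q1*a_0 = 35/69264.

The Pade approximant has numerator coefficients [-7/1872, 35/69264]; denominator coefficients [1, -533/1480, 10123/17760].


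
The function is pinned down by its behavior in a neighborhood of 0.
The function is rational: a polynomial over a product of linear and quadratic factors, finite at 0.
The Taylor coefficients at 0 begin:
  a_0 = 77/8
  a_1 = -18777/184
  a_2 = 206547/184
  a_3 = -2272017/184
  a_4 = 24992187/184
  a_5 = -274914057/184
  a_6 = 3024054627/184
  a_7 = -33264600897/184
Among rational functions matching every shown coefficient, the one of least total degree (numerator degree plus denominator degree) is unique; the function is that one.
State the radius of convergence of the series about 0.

The radius of convergence is 1/11.

No rational of total degree below 2 reproduces all 8 coefficients; solving the [1/1] Pade equations on them gives f(β) = (8*β/23 + 7/8)/(β + 1/11), whose expansion matches every shown term.
Denominator factor (β + 1/11): pole of order 1 at -1/11, modulus 1/11.
The radius of convergence is the smallest modulus among the singular points: 1/11.


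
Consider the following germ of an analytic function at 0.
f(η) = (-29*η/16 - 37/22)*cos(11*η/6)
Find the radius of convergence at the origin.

The radius of convergence is infinite.

The factor cos(11*η/6) is entire and contributes no finite singular point.
The polynomial part has no poles.
No finite singular points: the Taylor series at 0 converges everywhere.


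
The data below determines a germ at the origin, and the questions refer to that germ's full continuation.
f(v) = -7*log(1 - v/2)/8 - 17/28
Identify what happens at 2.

The term (-7/8)*log(1 - v/(2)) has argument 1 - 2/(2) = 0 at 2: a logarithmic (infinitely-sheeted) branch point; the remaining terms are analytic or single-valued there.

The point is a logarithmic branch point.


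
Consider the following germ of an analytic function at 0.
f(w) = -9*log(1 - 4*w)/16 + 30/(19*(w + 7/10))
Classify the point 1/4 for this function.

The point is a logarithmic branch point.

The term (-9/16)*log(1 - w/(1/4)) has argument 1 - 1/4/(1/4) = 0 at 1/4: a logarithmic (infinitely-sheeted) branch point; the remaining terms are analytic or single-valued there.


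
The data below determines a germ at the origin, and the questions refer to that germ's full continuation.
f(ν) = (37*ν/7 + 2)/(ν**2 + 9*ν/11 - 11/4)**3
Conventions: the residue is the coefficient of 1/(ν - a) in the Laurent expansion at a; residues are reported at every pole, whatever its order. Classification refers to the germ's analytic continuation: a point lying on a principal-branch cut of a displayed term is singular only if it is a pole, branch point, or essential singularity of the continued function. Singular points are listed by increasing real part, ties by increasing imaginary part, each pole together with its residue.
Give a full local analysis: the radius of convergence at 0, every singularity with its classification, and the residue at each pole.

Denominator factor (ν**2 + 9*ν/11 - 11/4)^3: discriminant 1412/121, real irrational roots -9/22 + (1/11)*sqrt(353) and -9/22 - (1/11)*sqrt(353); poles of order 3, moduli -9/22 + (1/11)*sqrt(353) and 9/22 + (1/11)*sqrt(353).
The radius of convergence is the smallest modulus among the singular points: -9/22 + (1/11)*sqrt(353).
The factor ν**2 + 9*ν/11 - 11/4 splits as (ν - a)(ν - a') with a = -9/22 - (1/11)*sqrt(353), a' = -9/22 + (1/11)*sqrt(353). At the order-3 pole a set g(ν) = (ν - a)^3*f(ν) = [37*ν/7 + 2] / (ν - a')^3.
Order-3 pole: residue = g''(a)/2; g''(-9/22 - (1/11)*sqrt(353)) = (1098075/4926541424)*sqrt(353), so the residue is (1098075/9853082848)*sqrt(353).
The factor ν**2 + 9*ν/11 - 11/4 splits as (ν - a)(ν - a') with a = -9/22 + (1/11)*sqrt(353), a' = -9/22 - (1/11)*sqrt(353). At the order-3 pole a set g(ν) = (ν - a)^3*f(ν) = [37*ν/7 + 2] / (ν - a')^3.
Order-3 pole: residue = g''(a)/2; g''(-9/22 + (1/11)*sqrt(353)) = -(1098075/4926541424)*sqrt(353), so the residue is -(1098075/9853082848)*sqrt(353).
List the singular points by increasing real part (a conjugate pair: the negative imaginary part first).

Radius of convergence at 0: -9/22 + (1/11)*sqrt(353).
At -9/22 - (1/11)*sqrt(353): a pole of order 3; residue (1098075/9853082848)*sqrt(353).
At -9/22 + (1/11)*sqrt(353): a pole of order 3; residue -(1098075/9853082848)*sqrt(353).


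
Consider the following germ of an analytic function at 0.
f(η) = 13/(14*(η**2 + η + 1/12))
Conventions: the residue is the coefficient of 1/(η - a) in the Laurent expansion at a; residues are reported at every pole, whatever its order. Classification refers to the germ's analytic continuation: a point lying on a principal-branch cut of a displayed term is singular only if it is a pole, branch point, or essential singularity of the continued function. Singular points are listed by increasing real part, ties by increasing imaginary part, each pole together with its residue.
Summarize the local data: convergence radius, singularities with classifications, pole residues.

Radius of convergence at 0: 1/2 - (1/6)*sqrt(6).
At -1/2 - (1/6)*sqrt(6): a pole of order 1; residue -(13/28)*sqrt(6).
At -1/2 + (1/6)*sqrt(6): a pole of order 1; residue (13/28)*sqrt(6).


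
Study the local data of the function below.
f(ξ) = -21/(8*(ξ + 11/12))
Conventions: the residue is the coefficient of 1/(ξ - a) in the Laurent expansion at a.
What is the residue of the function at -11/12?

At the order-1 pole -11/12 set g(ξ) = (ξ - (-11/12))*f(ξ) = -21/8.
Simple pole: residue = g(a) at a = -11/12, which is -21/8.

The residue is -21/8.


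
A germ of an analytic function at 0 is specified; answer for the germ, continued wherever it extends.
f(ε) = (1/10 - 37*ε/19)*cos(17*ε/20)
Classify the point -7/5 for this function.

There is no denominator, hence no pole anywhere.
The factor cos(17*ε/20) is entire.
So the germ continues analytically to -7/5.

The point is a regular point.


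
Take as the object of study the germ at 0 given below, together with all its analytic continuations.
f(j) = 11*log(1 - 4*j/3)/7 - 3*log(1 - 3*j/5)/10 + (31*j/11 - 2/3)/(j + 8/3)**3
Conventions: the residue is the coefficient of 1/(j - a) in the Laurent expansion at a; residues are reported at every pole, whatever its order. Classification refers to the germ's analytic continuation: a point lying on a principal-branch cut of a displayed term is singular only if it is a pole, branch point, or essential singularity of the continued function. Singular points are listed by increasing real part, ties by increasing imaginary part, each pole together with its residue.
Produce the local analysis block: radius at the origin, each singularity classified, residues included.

Radius of convergence at 0: 3/4.
At -8/3: a pole of order 3; residue 0.
At 3/4: a logarithmic branch point.
At 5/3: a logarithmic branch point.

Denominator factor (j + 8/3)^3: pole of order 3 at -8/3, modulus 8/3.
Branch term (-3/10)*log(1 - j/(5/3)): its argument vanishes at j = 5/3, a logarithmic branch point, modulus 5/3.
Branch term (11/7)*log(1 - j/(3/4)): its argument vanishes at j = 3/4, a logarithmic branch point, modulus 3/4.
The radius of convergence is the smallest modulus among the singular points: 3/4.
The branch terms are analytic at -8/3 and contribute nothing to the residue; only the rational part matters.
At the order-3 pole -8/3 set g(j) = (j - (-8/3))^3*(rational part) = 31*j/11 - 2/3.
Order-3 pole: residue = g''(a)/2; g''(-8/3) = 0, so the residue is 0.
List the singular points by increasing real part (a conjugate pair: the negative imaginary part first).


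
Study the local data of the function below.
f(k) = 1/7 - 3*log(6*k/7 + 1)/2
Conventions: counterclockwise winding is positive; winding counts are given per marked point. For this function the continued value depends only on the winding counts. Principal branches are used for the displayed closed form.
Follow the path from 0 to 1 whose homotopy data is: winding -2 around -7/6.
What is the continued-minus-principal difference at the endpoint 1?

Continued minus principal equals (6)*pi*i.

The rational part is single-valued and drops out of the difference; each branch term changes only by its own monodromy.
(-3/2)*log(1 - k/(-7/6)): each positive loop around -7/6 adds 2*pi*i to the log, so winding -2 contributes (-3/2)*(-2)*2*pi*i = (6)*pi*i.
Summing the contributions at k = 1 gives (6)*pi*i.


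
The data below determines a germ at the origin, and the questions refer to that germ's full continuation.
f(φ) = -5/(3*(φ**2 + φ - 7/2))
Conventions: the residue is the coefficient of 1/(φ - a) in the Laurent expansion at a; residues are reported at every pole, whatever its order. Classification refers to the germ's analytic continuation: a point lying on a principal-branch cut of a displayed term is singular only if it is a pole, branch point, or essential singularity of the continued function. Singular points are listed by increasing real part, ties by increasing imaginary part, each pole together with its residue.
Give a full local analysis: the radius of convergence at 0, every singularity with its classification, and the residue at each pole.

Denominator factor (φ**2 + φ - 7/2): discriminant 15, real irrational roots -1/2 + (1/2)*sqrt(15) and -1/2 - (1/2)*sqrt(15); poles of order 1, moduli -1/2 + (1/2)*sqrt(15) and 1/2 + (1/2)*sqrt(15).
The radius of convergence is the smallest modulus among the singular points: -1/2 + (1/2)*sqrt(15).
The factor φ**2 + φ - 7/2 splits as (φ - a)(φ - a') with a = -1/2 - (1/2)*sqrt(15), a' = -1/2 + (1/2)*sqrt(15). At the order-1 pole a set g(φ) = (φ - a)*f(φ) = [-5/3] / (φ - a').
Simple pole: residue = g(a) at a = -1/2 - (1/2)*sqrt(15), which is (1/9)*sqrt(15).
The factor φ**2 + φ - 7/2 splits as (φ - a)(φ - a') with a = -1/2 + (1/2)*sqrt(15), a' = -1/2 - (1/2)*sqrt(15). At the order-1 pole a set g(φ) = (φ - a)*f(φ) = [-5/3] / (φ - a').
Simple pole: residue = g(a) at a = -1/2 + (1/2)*sqrt(15), which is -(1/9)*sqrt(15).
List the singular points by increasing real part (a conjugate pair: the negative imaginary part first).

Radius of convergence at 0: -1/2 + (1/2)*sqrt(15).
At -1/2 - (1/2)*sqrt(15): a pole of order 1; residue (1/9)*sqrt(15).
At -1/2 + (1/2)*sqrt(15): a pole of order 1; residue -(1/9)*sqrt(15).


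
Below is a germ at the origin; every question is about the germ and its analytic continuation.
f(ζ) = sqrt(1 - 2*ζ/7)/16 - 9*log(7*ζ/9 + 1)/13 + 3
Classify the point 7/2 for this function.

The point is an algebraic (square-root) branch point.

The term (1/16)*sqrt(1 - ζ/(7/2)) has argument 1 - 7/2/(7/2) = 0 at 7/2: a square-root (algebraic, two-sheeted) branch point; the remaining terms are analytic or single-valued there.


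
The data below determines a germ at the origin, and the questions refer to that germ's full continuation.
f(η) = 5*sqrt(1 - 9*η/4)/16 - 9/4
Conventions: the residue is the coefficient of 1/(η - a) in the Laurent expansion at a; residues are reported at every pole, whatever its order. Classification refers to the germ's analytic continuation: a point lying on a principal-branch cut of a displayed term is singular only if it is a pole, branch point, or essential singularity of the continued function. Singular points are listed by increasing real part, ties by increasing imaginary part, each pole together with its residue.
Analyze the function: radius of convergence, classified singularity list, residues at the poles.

Radius of convergence at 0: 4/9.
At 4/9: an algebraic (square-root) branch point.

Branch term (5/16)*sqrt(1 - η/(4/9)): its argument vanishes at η = 4/9, a square-root branch point, modulus 4/9.
The radius of convergence is the smallest modulus among the singular points: 4/9.


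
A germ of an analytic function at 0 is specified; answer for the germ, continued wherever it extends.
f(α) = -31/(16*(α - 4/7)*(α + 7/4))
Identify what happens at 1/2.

The point is a regular point.

Denominator factors: α - 4/7 = -1/14 at α = 1/2; α + 7/4 = 9/4 at α = 1/2 — none vanishes.
So the germ continues analytically to 1/2.


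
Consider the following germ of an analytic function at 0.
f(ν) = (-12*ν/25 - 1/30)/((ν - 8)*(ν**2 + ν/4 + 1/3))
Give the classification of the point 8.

The denominator factor ν - 8 vanishes at 8 and appears to the power 1; the numerator there equals -581/150, nonzero, and no other factor vanishes.
Hence a pole whose order is the multiplicity, 1.

The point is a pole of order 1.


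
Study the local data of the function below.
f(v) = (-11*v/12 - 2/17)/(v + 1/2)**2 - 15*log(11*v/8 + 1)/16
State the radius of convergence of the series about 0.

The radius of convergence is 1/2.

Denominator factor (v + 1/2)^2: pole of order 2 at -1/2, modulus 1/2.
Branch term (-15/16)*log(1 - v/(-8/11)): its argument vanishes at v = -8/11, a logarithmic branch point, modulus 8/11.
The radius of convergence is the smallest modulus among the singular points: 1/2.


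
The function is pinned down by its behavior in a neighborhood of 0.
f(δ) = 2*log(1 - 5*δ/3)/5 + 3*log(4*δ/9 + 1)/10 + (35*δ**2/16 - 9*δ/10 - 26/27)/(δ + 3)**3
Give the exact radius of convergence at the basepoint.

The radius of convergence is 3/5.

Denominator factor (δ + 3)^3: pole of order 3 at -3, modulus 3.
Branch term (2/5)*log(1 - δ/(3/5)): its argument vanishes at δ = 3/5, a logarithmic branch point, modulus 3/5.
Branch term (3/10)*log(1 - δ/(-9/4)): its argument vanishes at δ = -9/4, a logarithmic branch point, modulus 9/4.
The radius of convergence is the smallest modulus among the singular points: 3/5.


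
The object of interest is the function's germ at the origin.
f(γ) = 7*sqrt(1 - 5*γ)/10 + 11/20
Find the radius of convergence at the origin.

The radius of convergence is 1/5.

Branch term (7/10)*sqrt(1 - γ/(1/5)): its argument vanishes at γ = 1/5, a square-root branch point, modulus 1/5.
The radius of convergence is the smallest modulus among the singular points: 1/5.


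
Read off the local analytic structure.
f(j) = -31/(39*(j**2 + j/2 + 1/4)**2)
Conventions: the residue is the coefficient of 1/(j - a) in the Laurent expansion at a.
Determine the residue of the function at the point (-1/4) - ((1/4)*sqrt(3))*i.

The factor j**2 + j/2 + 1/4 splits as (j - a)(j - a') with a = (-1/4) - ((1/4)*sqrt(3))*i, a' = (-1/4) + ((1/4)*sqrt(3))*i. At the order-2 pole a set g(j) = (j - a)^2*f(j) = [-31/39] / (j - a')^2.
Order-2 pole: residue = g'(a); g'((-1/4) - ((1/4)*sqrt(3))*i) = -((496/351)*sqrt(3))*i, so the residue is -((496/351)*sqrt(3))*i.

The residue is -((496/351)*sqrt(3))*i.


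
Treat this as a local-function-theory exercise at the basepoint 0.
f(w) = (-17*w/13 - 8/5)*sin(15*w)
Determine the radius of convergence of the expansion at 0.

The radius of convergence is infinite.

The factor sin(15*w) is entire and contributes no finite singular point.
The polynomial part has no poles.
No finite singular points: the Taylor series at 0 converges everywhere.


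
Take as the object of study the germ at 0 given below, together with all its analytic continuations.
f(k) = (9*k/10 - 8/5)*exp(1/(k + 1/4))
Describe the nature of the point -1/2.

The point is a regular point.

There is no denominator, hence no pole anywhere.
The essential point of exp(1/(k - (-1/4))) is -1/4, not -1/2.
So the germ continues analytically to -1/2.


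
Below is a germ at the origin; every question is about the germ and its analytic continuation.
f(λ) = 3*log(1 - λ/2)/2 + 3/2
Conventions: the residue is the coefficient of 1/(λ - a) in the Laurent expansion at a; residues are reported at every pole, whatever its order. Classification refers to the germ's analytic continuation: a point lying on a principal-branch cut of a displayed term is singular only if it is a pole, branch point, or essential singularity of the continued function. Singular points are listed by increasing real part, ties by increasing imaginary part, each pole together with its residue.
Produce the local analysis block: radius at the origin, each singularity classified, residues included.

Radius of convergence at 0: 2.
At 2: a logarithmic branch point.

Branch term (3/2)*log(1 - λ/(2)): its argument vanishes at λ = 2, a logarithmic branch point, modulus 2.
The radius of convergence is the smallest modulus among the singular points: 2.


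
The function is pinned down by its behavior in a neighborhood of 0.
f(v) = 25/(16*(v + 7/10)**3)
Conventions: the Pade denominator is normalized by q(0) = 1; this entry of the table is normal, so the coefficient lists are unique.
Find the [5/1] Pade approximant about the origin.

The Pade approximant has numerator coefficients [3125/686, -78125/7203, 312500/16807, -3125000/117649, 78125000/2470629, -156250000/5764801]; denominator coefficients [1, 40/21].

Taylor coefficients needed (expand at 0): a_0 = 3125/686, a_1 = -46875/2401, a_2 = 937500/16807, a_3 = -15625000/117649, a_4 = 234375000/823543, a_5 = -468750000/823543, a_6 = 6250000000/5764801.
Write the denominator as Q(v) = 1 + q1*v. Requiring Q*f - P = O(v^7) with deg P <= 5 kills the coefficients of v^6..v^6 in Q*f:
  v^6: a_6 + q1*a_5 = 0, i.e. 6250000000/5764801 + (-468750000/823543)*q1 = 0.
Solving this linear system: q1 = 40/21.
The numerator is Q*f truncated at degree 5: P0 = a_0 = 3125/686; P1 = a_1 + q1*a_0 = -78125/7203; P2 = a_2 + q1*a_1 = 312500/16807; P3 = a_3 + q1*a_2 = -3125000/117649; P4 = a_4 + q1*a_3 = 78125000/2470629; P5 = a_5 + q1*a_4 = -156250000/5764801.


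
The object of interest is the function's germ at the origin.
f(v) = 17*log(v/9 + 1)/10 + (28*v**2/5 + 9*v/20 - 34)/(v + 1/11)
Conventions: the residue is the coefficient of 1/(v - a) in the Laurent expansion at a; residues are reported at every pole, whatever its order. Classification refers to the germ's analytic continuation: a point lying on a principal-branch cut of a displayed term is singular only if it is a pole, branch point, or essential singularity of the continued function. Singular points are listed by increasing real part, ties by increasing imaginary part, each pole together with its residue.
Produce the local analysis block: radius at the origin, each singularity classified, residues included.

Radius of convergence at 0: 1/11.
At -9: a logarithmic branch point.
At -1/11: a pole of order 1; residue -82267/2420.

Denominator factor (v + 1/11): pole of order 1 at -1/11, modulus 1/11.
Branch term (17/10)*log(1 - v/(-9)): its argument vanishes at v = -9, a logarithmic branch point, modulus 9.
The radius of convergence is the smallest modulus among the singular points: 1/11.
The branch term is analytic at -1/11 and contributes nothing to the residue; only the rational part matters.
At the order-1 pole -1/11 set g(v) = (v - (-1/11))*(rational part) = 28*v**2/5 + 9*v/20 - 34.
Simple pole: residue = g(a) at a = -1/11, which is -82267/2420.
List the singular points by increasing real part (a conjugate pair: the negative imaginary part first).


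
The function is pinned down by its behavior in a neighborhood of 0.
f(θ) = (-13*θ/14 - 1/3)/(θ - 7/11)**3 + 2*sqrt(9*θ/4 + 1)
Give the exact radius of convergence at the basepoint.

Denominator factor (θ - 7/11)^3: pole of order 3 at 7/11, modulus 7/11.
Branch term (2)*sqrt(1 - θ/(-4/9)): its argument vanishes at θ = -4/9, a square-root branch point, modulus 4/9.
The radius of convergence is the smallest modulus among the singular points: 4/9.

The radius of convergence is 4/9.


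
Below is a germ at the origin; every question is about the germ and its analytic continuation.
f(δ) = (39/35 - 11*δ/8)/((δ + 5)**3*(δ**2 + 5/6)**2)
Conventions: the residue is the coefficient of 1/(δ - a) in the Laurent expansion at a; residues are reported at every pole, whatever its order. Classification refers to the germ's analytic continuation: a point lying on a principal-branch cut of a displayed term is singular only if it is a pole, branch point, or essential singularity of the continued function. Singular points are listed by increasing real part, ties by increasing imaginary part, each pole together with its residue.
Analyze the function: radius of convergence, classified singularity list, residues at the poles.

Radius of convergence at 0: (1/6)*sqrt(30).
At -5: a pole of order 3; residue 11554002/4040404375.
At -((1/6)*sqrt(30))*i: a pole of order 2; residue (-5777001/4040404375) + ((1098387/1292929400)*sqrt(30))*i.
At ((1/6)*sqrt(30))*i: a pole of order 2; residue (-5777001/4040404375) - ((1098387/1292929400)*sqrt(30))*i.


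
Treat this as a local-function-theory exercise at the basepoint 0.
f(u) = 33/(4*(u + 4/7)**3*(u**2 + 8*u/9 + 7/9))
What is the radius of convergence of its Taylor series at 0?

Denominator factor (u**2 + 8*u/9 + 7/9): discriminant -188/81, complex-conjugate roots (-4/9) + ((1/9)*sqrt(47))*i and (-4/9) - ((1/9)*sqrt(47))*i; poles of order 1, moduli (1/3)*sqrt(7) and (1/3)*sqrt(7).
Denominator factor (u + 4/7)^3: pole of order 3 at -4/7, modulus 4/7.
The radius of convergence is the smallest modulus among the singular points: 4/7.

The radius of convergence is 4/7.


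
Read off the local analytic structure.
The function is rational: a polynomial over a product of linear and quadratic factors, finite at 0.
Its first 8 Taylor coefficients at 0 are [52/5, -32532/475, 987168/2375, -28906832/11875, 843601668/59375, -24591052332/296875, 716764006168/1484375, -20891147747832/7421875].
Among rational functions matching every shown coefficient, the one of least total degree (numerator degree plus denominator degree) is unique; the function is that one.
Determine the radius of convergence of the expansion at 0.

No rational of total degree below 6 reproduces all 8 coefficients; solving the [1/5] Pade equations on them gives f(ξ) = (-40*ξ/19 - 26/15)/((ξ + 1)**3*(ξ**2 - 4*ξ/5 - 1/6)), whose expansion matches every shown term.
Denominator factor (ξ**2 - 4*ξ/5 - 1/6): discriminant 98/75, real irrational roots 2/5 + (7/30)*sqrt(6) and 2/5 - (7/30)*sqrt(6); poles of order 1, moduli 2/5 + (7/30)*sqrt(6) and -2/5 + (7/30)*sqrt(6).
Denominator factor (ξ + 1)^3: pole of order 3 at -1, modulus 1.
The radius of convergence is the smallest modulus among the singular points: -2/5 + (7/30)*sqrt(6).

The radius of convergence is -2/5 + (7/30)*sqrt(6).


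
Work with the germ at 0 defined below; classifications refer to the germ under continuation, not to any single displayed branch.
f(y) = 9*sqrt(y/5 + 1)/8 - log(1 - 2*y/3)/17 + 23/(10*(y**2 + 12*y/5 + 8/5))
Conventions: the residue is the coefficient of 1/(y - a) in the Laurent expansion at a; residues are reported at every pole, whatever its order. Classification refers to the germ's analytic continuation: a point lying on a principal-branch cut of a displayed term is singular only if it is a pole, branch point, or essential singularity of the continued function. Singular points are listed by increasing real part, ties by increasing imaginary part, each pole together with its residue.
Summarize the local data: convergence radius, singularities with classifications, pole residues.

Denominator factor (y**2 + 12*y/5 + 8/5): discriminant -16/25, complex-conjugate roots (-6/5) + (2/5)*i and (-6/5) - (2/5)*i; poles of order 1, moduli (2/5)*sqrt(10) and (2/5)*sqrt(10).
Branch term (-1/17)*log(1 - y/(3/2)): its argument vanishes at y = 3/2, a logarithmic branch point, modulus 3/2.
Branch term (9/8)*sqrt(1 - y/(-5)): its argument vanishes at y = -5, a square-root branch point, modulus 5.
The radius of convergence is the smallest modulus among the singular points: (2/5)*sqrt(10).
The branch terms are analytic at (-6/5) - (2/5)*i and contribute nothing to the residue; only the rational part matters.
The factor y**2 + 12*y/5 + 8/5 splits as (y - a)(y - a') with a = (-6/5) - (2/5)*i, a' = (-6/5) + (2/5)*i. At the order-1 pole a set g(y) = (y - a)*(rational part) = [23/10] / (y - a').
Simple pole: residue = g(a) at a = (-6/5) - (2/5)*i, which is (23/8)*i.
The branch terms are analytic at (-6/5) + (2/5)*i and contribute nothing to the residue; only the rational part matters.
The factor y**2 + 12*y/5 + 8/5 splits as (y - a)(y - a') with a = (-6/5) + (2/5)*i, a' = (-6/5) - (2/5)*i. At the order-1 pole a set g(y) = (y - a)*(rational part) = [23/10] / (y - a').
Simple pole: residue = g(a) at a = (-6/5) + (2/5)*i, which is -(23/8)*i.
List the singular points by increasing real part (a conjugate pair: the negative imaginary part first).

Radius of convergence at 0: (2/5)*sqrt(10).
At -5: an algebraic (square-root) branch point.
At (-6/5) - (2/5)*i: a pole of order 1; residue (23/8)*i.
At (-6/5) + (2/5)*i: a pole of order 1; residue -(23/8)*i.
At 3/2: a logarithmic branch point.


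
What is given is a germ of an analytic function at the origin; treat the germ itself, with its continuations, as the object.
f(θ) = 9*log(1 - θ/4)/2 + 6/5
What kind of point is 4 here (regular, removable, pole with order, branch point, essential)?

The term (9/2)*log(1 - θ/(4)) has argument 1 - 4/(4) = 0 at 4: a logarithmic (infinitely-sheeted) branch point; the remaining terms are analytic or single-valued there.

The point is a logarithmic branch point.


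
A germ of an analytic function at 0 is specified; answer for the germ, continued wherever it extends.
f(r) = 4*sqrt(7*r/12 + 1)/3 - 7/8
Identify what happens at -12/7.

The term (4/3)*sqrt(1 - r/(-12/7)) has argument 1 - -12/7/(-12/7) = 0 at -12/7: a square-root (algebraic, two-sheeted) branch point; the remaining terms are analytic or single-valued there.

The point is an algebraic (square-root) branch point.


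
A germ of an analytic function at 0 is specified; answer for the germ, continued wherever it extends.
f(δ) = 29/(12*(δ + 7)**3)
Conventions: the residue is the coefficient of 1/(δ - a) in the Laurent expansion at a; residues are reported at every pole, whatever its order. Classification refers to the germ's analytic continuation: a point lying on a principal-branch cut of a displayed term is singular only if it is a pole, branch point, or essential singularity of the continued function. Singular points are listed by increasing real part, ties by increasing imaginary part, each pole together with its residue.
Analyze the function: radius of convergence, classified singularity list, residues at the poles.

Radius of convergence at 0: 7.
At -7: a pole of order 3; residue 0.

Denominator factor (δ + 7)^3: pole of order 3 at -7, modulus 7.
The radius of convergence is the smallest modulus among the singular points: 7.
At the order-3 pole -7 set g(δ) = (δ - (-7))^3*f(δ) = 29/12.
Order-3 pole: residue = g''(a)/2; g''(-7) = 0, so the residue is 0.


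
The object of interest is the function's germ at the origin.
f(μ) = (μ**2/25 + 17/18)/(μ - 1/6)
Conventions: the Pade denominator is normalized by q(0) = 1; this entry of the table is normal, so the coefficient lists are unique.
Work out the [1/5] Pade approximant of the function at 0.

Taylor coefficients needed (expand at 0): a_0 = -17/3, a_1 = -34, a_2 = -5106/25, a_3 = -30636/25, a_4 = -183816/25, a_5 = -1102896/25, a_6 = -6617376/25.
Write the denominator as Q(μ) = 1 + q1*μ + q2*μ^2 + q3*μ^3 + q4*μ^4 + q5*μ^5. Requiring Q*f - P = O(μ^7) with deg P <= 1 kills the coefficients of μ^2..μ^6 in Q*f:
  μ^2: a_2 + q1*a_1 + q2*a_0 = 0, i.e. -5106/25 + (-34)*q1 + (-17/3)*q2 = 0.
  μ^3: a_3 + q1*a_2 + q2*a_1 + q3*a_0 = 0, i.e. -30636/25 + (-5106/25)*q1 + (-34)*q2 + (-17/3)*q3 = 0.
  μ^4: a_4 + q1*a_3 + q2*a_2 + q3*a_1 + q4*a_0 = 0, i.e. -183816/25 + (-30636/25)*q1 + (-5106/25)*q2 + (-34)*q3 + (-17/3)*q4 = 0.
  μ^5: a_5 + q1*a_4 + q2*a_3 + q3*a_2 + q4*a_1 + q5*a_0 = 0, i.e. -1102896/25 + (-183816/25)*q1 + (-30636/25)*q2 + (-5106/25)*q3 + (-34)*q4 + (-17/3)*q5 = 0.
  μ^6: a_6 + q1*a_5 + q2*a_4 + q3*a_3 + q4*a_2 + q5*a_1 = 0, i.e. -6617376/25 + (-1102896/25)*q1 + (-183816/25)*q2 + (-30636/25)*q3 + (-5106/25)*q4 + (-34)*q5 = 0.
Solving this linear system: q1 = -2553/425, q2 = 0, q3 = 45954/180625, q4 = 0, q5 = -827172/76765625.
The numerator is Q*f truncated at degree 1: P0 = a_0 = -17/3; P1 = a_1 + q1*a_0 = 1/25.

The Pade approximant has numerator coefficients [-17/3, 1/25]; denominator coefficients [1, -2553/425, 0, 45954/180625, 0, -827172/76765625].


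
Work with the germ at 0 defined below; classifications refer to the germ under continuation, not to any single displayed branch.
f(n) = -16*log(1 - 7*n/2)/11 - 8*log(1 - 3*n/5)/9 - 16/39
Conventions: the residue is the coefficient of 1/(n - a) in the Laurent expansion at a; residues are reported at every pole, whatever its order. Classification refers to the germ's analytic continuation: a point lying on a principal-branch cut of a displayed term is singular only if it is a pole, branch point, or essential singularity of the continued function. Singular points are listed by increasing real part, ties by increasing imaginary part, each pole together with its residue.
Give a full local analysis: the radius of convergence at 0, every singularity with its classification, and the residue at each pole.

Radius of convergence at 0: 2/7.
At 2/7: a logarithmic branch point.
At 5/3: a logarithmic branch point.

Branch term (-16/11)*log(1 - n/(2/7)): its argument vanishes at n = 2/7, a logarithmic branch point, modulus 2/7.
Branch term (-8/9)*log(1 - n/(5/3)): its argument vanishes at n = 5/3, a logarithmic branch point, modulus 5/3.
The radius of convergence is the smallest modulus among the singular points: 2/7.
List the singular points by increasing real part (a conjugate pair: the negative imaginary part first).


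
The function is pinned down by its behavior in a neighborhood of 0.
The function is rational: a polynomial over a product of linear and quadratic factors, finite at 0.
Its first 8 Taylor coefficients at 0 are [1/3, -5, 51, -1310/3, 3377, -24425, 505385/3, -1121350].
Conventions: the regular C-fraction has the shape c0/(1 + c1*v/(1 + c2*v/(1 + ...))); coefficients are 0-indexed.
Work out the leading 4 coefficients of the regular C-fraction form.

The regular C-fraction coefficients are [1/3, 15, -24/5, 1253/360].

Taylor coefficients (read off): a_0 = 1/3, a_1 = -5, a_2 = 51, a_3 = -1310/3.
c0 = a_0 = 1/3. Peel one level at a time: if S = 1 + c*v/S' with S'(0) = 1, then c is the v-coefficient of S and S' = c*v/(S - 1).
S_1 = c0/f = 1 + (15)*v + (72)*v^2 + ...; c1 = 15.
S_2 = c1*v/(S_1 - 1) = 1 + (-24/5)*v + (1253/75)*v^2 + ...; c2 = -24/5.
S_3 = c2*v/(S_2 - 1) = 1 + (1253/360)*v + ...; c3 = 1253/360.


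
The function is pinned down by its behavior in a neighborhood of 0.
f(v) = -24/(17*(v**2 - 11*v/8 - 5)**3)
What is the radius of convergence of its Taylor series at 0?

The radius of convergence is -11/16 + (1/16)*sqrt(1401).

Denominator factor (v**2 - 11*v/8 - 5)^3: discriminant 1401/64, real irrational roots 11/16 + (1/16)*sqrt(1401) and 11/16 - (1/16)*sqrt(1401); poles of order 3, moduli 11/16 + (1/16)*sqrt(1401) and -11/16 + (1/16)*sqrt(1401).
The radius of convergence is the smallest modulus among the singular points: -11/16 + (1/16)*sqrt(1401).


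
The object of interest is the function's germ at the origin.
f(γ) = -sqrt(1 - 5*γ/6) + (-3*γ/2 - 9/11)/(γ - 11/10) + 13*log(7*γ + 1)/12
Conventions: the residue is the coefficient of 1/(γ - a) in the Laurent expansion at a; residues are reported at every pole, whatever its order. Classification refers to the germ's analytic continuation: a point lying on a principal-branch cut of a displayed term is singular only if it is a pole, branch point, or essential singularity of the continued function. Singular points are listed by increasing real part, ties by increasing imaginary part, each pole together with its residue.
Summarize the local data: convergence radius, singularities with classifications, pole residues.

Denominator factor (γ - 11/10): pole of order 1 at 11/10, modulus 11/10.
Branch term (-1)*sqrt(1 - γ/(6/5)): its argument vanishes at γ = 6/5, a square-root branch point, modulus 6/5.
Branch term (13/12)*log(1 - γ/(-1/7)): its argument vanishes at γ = -1/7, a logarithmic branch point, modulus 1/7.
The radius of convergence is the smallest modulus among the singular points: 1/7.
The branch terms are analytic at 11/10 and contribute nothing to the residue; only the rational part matters.
At the order-1 pole 11/10 set g(γ) = (γ - (11/10))*(rational part) = -3*γ/2 - 9/11.
Simple pole: residue = g(a) at a = 11/10, which is -543/220.
List the singular points by increasing real part (a conjugate pair: the negative imaginary part first).

Radius of convergence at 0: 1/7.
At -1/7: a logarithmic branch point.
At 11/10: a pole of order 1; residue -543/220.
At 6/5: an algebraic (square-root) branch point.
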